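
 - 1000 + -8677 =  - 9677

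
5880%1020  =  780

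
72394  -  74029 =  - 1635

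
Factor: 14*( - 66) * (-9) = 2^2*3^3*7^1*11^1 = 8316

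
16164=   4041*4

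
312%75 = 12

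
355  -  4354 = - 3999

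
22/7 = 22/7  =  3.14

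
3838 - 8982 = -5144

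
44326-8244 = 36082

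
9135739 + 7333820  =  16469559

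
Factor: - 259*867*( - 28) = 2^2*3^1*7^2*17^2*37^1=6287484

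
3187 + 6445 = 9632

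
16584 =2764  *6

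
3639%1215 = 1209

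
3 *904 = 2712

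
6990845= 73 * 95765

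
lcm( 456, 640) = 36480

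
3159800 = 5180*610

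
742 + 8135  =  8877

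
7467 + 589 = 8056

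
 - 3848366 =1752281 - 5600647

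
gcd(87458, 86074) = 2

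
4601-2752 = 1849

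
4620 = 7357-2737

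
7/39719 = 7/39719 = 0.00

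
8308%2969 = 2370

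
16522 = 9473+7049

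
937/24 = 39 + 1/24 = 39.04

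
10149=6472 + 3677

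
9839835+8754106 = 18593941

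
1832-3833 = -2001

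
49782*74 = 3683868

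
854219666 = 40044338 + 814175328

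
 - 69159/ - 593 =116 + 371/593= 116.63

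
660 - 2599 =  - 1939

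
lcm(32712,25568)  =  2224416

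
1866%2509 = 1866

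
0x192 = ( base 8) 622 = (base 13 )24C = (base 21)J3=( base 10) 402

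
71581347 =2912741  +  68668606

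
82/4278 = 41/2139 = 0.02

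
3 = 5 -2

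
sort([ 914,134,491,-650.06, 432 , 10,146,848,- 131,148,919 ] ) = [ - 650.06, - 131 , 10,  134, 146, 148,  432, 491,848, 914, 919]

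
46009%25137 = 20872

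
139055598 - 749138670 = - 610083072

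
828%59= 2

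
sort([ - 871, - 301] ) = [ - 871,-301]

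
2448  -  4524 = - 2076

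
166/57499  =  166/57499 = 0.00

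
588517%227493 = 133531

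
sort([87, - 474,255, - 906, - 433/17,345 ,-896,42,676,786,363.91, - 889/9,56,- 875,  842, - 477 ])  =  [ - 906, - 896, - 875, - 477, - 474, - 889/9, - 433/17,42,56,87 , 255,345, 363.91 , 676, 786, 842]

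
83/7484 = 83/7484 = 0.01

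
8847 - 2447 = 6400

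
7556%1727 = 648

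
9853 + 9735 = 19588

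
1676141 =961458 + 714683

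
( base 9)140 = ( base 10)117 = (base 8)165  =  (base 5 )432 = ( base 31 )3O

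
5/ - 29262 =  -1 +29257/29262 = - 0.00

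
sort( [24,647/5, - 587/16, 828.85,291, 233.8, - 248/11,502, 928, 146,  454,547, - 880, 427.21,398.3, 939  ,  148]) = [ - 880,  -  587/16,  -  248/11,24,  647/5,146,148,233.8, 291, 398.3,  427.21, 454,502,547,828.85,928 , 939] 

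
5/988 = 5/988 = 0.01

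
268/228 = 1 + 10/57 = 1.18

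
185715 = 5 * 37143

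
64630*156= 10082280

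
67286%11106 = 650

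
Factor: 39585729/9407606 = 2^( - 1)*3^1*13^( - 1 )*31^1*53^( - 1)*6827^ ( - 1 )*425653^1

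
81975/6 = 27325/2   =  13662.50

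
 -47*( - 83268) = 3913596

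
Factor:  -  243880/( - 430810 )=2^2*7^1* 13^1 * 643^(  -  1) = 364/643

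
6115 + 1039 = 7154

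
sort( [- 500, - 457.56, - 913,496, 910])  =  [ - 913, -500,-457.56, 496, 910] 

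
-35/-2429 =5/347 =0.01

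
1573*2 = 3146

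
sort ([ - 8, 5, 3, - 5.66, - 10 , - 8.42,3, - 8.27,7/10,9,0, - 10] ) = [- 10, - 10, - 8.42,-8.27 , - 8,-5.66, 0,  7/10, 3,3,5 , 9 ]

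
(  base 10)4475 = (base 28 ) 5JN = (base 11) 33A9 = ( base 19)C7A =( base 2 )1000101111011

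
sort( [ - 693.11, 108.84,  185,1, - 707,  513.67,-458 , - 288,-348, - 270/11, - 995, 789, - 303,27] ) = [ - 995, - 707, - 693.11, - 458, - 348, - 303,-288, - 270/11, 1, 27, 108.84,185, 513.67, 789]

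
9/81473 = 9/81473 = 0.00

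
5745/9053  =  5745/9053 = 0.63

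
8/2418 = 4/1209 = 0.00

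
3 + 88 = 91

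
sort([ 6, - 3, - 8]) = [ - 8, - 3, 6]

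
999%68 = 47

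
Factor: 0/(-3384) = 0^1 = 0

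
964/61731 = 964/61731 = 0.02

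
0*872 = 0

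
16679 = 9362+7317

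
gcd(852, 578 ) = 2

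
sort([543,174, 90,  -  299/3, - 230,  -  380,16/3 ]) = [ - 380, - 230,-299/3,16/3,90 , 174,543 ] 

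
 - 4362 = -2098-2264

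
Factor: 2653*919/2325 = 3^ ( - 1 )*5^ ( - 2 )*7^1 * 31^ ( - 1)*379^1 * 919^1  =  2438107/2325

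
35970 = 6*5995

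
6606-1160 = 5446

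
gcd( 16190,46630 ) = 10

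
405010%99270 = 7930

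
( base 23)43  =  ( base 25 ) 3K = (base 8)137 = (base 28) 3b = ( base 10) 95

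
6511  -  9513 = -3002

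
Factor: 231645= 3^1*5^1*15443^1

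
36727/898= 40 + 807/898 = 40.90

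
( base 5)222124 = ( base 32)7JD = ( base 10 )7789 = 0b1111001101101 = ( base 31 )838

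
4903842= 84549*58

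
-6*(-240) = 1440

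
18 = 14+4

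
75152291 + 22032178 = 97184469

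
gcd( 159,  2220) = 3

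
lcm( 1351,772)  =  5404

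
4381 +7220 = 11601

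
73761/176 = 419 + 17/176 = 419.10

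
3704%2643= 1061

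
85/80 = 17/16 = 1.06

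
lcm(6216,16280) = 341880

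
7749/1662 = 2583/554= 4.66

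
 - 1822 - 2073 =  -3895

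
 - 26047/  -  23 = 1132 + 11/23 = 1132.48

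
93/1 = 93 = 93.00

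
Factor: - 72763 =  - 72763^1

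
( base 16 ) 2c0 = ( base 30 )NE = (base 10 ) 704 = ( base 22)1a0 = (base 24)158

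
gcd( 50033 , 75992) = 1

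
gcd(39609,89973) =9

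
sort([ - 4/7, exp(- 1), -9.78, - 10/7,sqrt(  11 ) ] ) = [ - 9.78,-10/7, -4/7,exp( - 1 )  ,  sqrt(11) ]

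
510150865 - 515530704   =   - 5379839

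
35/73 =35/73=0.48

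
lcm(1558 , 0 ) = 0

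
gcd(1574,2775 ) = 1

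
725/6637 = 725/6637 = 0.11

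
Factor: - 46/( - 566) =23^1*283^ ( - 1 ) = 23/283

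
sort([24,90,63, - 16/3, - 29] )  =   [ - 29, - 16/3,24,63,90]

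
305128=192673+112455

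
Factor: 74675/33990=145/66 = 2^( - 1)*3^(  -  1)*5^1*11^ ( - 1 ) * 29^1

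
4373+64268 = 68641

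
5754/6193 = 5754/6193 = 0.93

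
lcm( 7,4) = 28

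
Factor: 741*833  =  617253= 3^1*7^2*13^1*17^1*19^1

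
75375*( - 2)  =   - 150750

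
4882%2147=588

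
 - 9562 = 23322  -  32884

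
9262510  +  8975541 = 18238051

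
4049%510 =479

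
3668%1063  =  479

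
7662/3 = 2554 = 2554.00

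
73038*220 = 16068360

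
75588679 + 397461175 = 473049854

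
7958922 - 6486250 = 1472672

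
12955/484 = 26+ 371/484=26.77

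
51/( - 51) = -1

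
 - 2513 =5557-8070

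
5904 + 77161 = 83065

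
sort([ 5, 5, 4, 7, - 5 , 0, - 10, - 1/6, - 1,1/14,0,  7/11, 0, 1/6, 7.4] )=[ - 10, - 5, - 1, - 1/6,0,0,0, 1/14, 1/6, 7/11,  4, 5, 5, 7, 7.4]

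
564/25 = 564/25=22.56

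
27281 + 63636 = 90917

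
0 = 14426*0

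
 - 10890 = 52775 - 63665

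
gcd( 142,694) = 2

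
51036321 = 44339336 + 6696985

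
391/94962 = 23/5586 = 0.00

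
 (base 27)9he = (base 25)b69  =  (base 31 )79S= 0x1b7a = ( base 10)7034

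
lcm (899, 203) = 6293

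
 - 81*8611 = -697491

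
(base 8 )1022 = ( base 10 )530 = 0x212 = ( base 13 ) 31a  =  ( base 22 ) 122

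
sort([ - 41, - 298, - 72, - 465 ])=[-465, - 298,-72, - 41]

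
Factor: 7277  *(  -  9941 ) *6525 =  - 472022786925 = -  3^2*5^2*19^1*29^1*383^1 *9941^1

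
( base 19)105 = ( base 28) d2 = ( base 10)366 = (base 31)BP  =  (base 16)16e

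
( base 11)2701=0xdb6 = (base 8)6666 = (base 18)af0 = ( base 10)3510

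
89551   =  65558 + 23993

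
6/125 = 6/125=0.05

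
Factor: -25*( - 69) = 3^1*5^2*23^1 = 1725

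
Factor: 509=509^1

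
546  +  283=829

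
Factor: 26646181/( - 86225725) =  - 5^(-2)*31^( - 2)*37^( - 1) * 97^( - 1) * 983^1*27107^1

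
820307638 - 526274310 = 294033328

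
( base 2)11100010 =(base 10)226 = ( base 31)79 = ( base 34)6M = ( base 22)A6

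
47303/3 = 47303/3 = 15767.67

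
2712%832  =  216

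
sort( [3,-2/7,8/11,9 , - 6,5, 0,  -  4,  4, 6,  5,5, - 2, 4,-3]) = [-6, - 4,- 3, - 2,-2/7, 0  ,  8/11, 3, 4,4, 5,5,5, 6, 9] 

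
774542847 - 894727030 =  - 120184183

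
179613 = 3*59871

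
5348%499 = 358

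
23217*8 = 185736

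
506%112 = 58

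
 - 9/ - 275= 9/275=0.03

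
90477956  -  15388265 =75089691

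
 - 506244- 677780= -1184024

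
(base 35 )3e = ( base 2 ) 1110111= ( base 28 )47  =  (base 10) 119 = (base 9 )142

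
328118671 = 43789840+284328831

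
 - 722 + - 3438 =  - 4160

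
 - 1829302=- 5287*346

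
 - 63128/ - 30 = 31564/15= 2104.27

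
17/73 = 17/73  =  0.23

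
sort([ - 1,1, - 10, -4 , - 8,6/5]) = [ - 10 , - 8,  -  4,  -  1, 1,6/5 ]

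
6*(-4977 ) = -29862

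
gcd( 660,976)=4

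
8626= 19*454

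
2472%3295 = 2472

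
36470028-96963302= - 60493274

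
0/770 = 0 = 0.00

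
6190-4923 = 1267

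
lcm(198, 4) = 396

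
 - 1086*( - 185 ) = 200910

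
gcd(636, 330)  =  6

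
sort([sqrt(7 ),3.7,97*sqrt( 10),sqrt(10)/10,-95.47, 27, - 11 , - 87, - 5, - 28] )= [ - 95.47, - 87, - 28, - 11, - 5,sqrt( 10 )/10,sqrt( 7 ), 3.7 , 27 , 97*sqrt( 10) ]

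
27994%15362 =12632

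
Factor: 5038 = 2^1*11^1*229^1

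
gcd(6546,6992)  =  2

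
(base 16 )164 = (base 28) CK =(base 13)215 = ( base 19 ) IE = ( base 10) 356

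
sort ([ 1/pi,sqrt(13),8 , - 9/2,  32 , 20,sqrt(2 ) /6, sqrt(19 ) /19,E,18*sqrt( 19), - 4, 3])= [ - 9/2, - 4 , sqrt( 19)/19,sqrt(2) /6,  1/pi,E,3,sqrt (13 ),8 , 20,32,18*sqrt(19) ]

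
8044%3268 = 1508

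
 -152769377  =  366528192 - 519297569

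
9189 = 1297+7892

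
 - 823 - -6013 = 5190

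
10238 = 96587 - 86349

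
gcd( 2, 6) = 2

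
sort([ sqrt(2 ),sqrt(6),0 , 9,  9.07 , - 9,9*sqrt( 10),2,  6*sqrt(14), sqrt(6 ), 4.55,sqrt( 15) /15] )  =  [ - 9, 0 , sqrt (15)/15,sqrt (2), 2, sqrt( 6),sqrt( 6),4.55,  9, 9.07,6*sqrt ( 14 ),  9 * sqrt(10) ]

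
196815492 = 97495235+99320257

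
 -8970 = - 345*26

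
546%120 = 66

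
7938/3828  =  2 + 47/638 = 2.07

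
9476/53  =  9476/53 = 178.79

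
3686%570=266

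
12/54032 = 3/13508 = 0.00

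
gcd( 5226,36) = 6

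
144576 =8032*18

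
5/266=5/266 = 0.02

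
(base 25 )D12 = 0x1FD8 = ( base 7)32524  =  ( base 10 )8152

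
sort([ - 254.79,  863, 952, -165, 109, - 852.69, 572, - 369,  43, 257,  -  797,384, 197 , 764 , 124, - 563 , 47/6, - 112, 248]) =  [ - 852.69,  -  797 , - 563  ,- 369, - 254.79, - 165, - 112, 47/6,43,109, 124,197, 248,257, 384 , 572 , 764,863, 952]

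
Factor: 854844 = 2^2 *3^1*71237^1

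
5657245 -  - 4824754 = 10481999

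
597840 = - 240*( -2491) 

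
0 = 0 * 69520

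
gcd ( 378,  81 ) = 27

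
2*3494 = 6988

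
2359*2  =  4718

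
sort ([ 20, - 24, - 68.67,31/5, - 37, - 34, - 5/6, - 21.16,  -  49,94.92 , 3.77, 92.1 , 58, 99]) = [ - 68.67, - 49, - 37,  -  34,  -  24, - 21.16, - 5/6,  3.77,31/5, 20,58 , 92.1, 94.92,99 ]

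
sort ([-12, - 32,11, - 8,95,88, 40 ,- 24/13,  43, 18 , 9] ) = [ -32, - 12,-8, - 24/13,9, 11, 18, 40, 43, 88,95]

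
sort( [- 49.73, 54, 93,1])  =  [ - 49.73,1,  54,93]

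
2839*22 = 62458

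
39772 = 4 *9943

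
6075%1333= 743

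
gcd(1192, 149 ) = 149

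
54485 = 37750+16735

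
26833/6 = 4472 + 1/6 = 4472.17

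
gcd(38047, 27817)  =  1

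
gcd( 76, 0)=76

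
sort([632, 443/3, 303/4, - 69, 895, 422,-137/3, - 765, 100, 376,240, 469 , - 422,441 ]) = [-765, - 422, - 69,  -  137/3, 303/4,100, 443/3,240, 376, 422,  441, 469, 632, 895 ]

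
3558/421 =8+190/421 = 8.45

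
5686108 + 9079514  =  14765622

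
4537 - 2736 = 1801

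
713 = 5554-4841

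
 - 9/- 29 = 9/29=0.31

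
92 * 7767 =714564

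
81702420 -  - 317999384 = 399701804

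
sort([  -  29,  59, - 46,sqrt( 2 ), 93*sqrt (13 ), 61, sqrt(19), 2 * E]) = [ - 46, - 29,sqrt( 2) , sqrt(19),2*E,  59,61,93*sqrt( 13)]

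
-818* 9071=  - 7420078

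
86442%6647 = 31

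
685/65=10+7/13 = 10.54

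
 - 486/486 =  - 1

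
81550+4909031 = 4990581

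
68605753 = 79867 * 859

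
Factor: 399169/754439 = 7^( - 1) * 43^1*9283^1*107777^ ( - 1)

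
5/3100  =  1/620 =0.00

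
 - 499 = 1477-1976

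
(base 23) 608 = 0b110001101110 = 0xc6e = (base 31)39K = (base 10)3182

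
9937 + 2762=12699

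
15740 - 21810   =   - 6070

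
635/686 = 635/686=0.93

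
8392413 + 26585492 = 34977905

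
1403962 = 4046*347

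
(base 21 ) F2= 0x13d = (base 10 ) 317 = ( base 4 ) 10331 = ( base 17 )11B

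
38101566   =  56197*678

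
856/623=856/623 = 1.37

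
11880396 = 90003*132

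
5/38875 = 1/7775 = 0.00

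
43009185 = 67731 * 635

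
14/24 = 7/12 = 0.58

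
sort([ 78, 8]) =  [8,78] 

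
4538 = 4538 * 1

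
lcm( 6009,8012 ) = 24036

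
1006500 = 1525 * 660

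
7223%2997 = 1229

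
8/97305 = 8/97305 = 0.00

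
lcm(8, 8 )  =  8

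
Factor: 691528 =2^3*86441^1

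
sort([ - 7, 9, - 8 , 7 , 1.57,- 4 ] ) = [-8, - 7,- 4, 1.57,7,9 ] 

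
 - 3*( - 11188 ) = 33564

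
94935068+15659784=110594852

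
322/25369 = 14/1103=0.01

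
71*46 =3266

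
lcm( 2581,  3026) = 87754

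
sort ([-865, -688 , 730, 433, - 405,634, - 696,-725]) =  [  -  865, - 725, - 696, - 688,  -  405,433, 634, 730] 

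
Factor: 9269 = 13^1*23^1*31^1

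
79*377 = 29783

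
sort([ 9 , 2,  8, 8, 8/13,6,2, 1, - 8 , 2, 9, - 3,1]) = [ - 8,-3,8/13,1,1, 2,2,2,6,8, 8,9 , 9] 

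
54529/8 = 6816  +  1/8 =6816.12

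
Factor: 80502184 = 2^3*7^1 * 367^1 * 3917^1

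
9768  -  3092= 6676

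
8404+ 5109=13513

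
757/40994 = 757/40994=0.02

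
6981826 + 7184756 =14166582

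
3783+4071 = 7854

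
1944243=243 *8001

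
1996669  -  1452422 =544247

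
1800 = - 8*( - 225)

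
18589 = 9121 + 9468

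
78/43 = 78/43=1.81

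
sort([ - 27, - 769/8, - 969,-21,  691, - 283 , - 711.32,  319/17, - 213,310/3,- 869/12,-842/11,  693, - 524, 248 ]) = [ - 969, - 711.32,  -  524, - 283, - 213, - 769/8, - 842/11  , - 869/12, - 27, - 21, 319/17,310/3, 248,691,693]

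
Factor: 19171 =19^1*1009^1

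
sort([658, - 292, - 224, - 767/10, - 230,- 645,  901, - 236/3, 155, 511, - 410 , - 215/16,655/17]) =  [ - 645,  -  410,-292, - 230, - 224, - 236/3, - 767/10 , - 215/16, 655/17,155,511, 658, 901 ]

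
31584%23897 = 7687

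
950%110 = 70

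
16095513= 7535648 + 8559865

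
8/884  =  2/221 =0.01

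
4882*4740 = 23140680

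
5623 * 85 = 477955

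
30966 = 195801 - 164835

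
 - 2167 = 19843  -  22010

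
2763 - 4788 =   -  2025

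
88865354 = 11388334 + 77477020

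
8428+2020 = 10448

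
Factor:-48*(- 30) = 1440= 2^5*3^2 *5^1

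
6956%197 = 61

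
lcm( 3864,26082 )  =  104328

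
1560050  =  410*3805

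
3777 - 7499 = -3722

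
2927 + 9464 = 12391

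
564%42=18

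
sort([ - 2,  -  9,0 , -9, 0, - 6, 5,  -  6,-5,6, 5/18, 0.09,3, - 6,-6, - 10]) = [ - 10,-9, - 9, - 6, - 6,-6, - 6, - 5,-2 , 0,  0, 0.09, 5/18, 3,5, 6 ] 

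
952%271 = 139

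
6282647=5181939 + 1100708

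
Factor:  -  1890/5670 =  -1/3=- 3^( - 1 )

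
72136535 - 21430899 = 50705636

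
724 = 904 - 180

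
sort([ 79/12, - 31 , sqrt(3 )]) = [ - 31,  sqrt( 3),79/12 ]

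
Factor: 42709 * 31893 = 1362118137= 3^1*10631^1*42709^1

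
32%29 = 3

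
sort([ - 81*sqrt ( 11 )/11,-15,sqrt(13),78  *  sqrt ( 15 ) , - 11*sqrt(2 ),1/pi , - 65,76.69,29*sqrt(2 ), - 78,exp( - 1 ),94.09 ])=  [ - 78 ,  -  65,-81*sqrt( 11 ) /11,-11*sqrt(2 ),-15,1/pi,exp( - 1),  sqrt( 13), 29*sqrt (2 ),  76.69, 94.09,  78 * sqrt( 15) ] 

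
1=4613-4612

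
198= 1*198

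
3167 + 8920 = 12087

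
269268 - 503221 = -233953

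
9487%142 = 115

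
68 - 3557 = -3489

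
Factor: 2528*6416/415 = 16219648/415 = 2^9*5^ ( - 1)*79^1*83^( - 1 )*401^1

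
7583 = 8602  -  1019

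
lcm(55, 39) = 2145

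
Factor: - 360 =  - 2^3*3^2*5^1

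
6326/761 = 8 + 238/761 = 8.31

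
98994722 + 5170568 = 104165290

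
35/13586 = 35/13586 =0.00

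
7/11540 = 7/11540 = 0.00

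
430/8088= 215/4044 = 0.05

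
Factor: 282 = 2^1*3^1*47^1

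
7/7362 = 7/7362 = 0.00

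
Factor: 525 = 3^1*5^2 * 7^1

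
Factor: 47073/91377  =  3^( - 1)*11^(  -  1) * 17^1 = 17/33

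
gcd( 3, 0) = 3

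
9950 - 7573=2377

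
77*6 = 462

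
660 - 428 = 232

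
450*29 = 13050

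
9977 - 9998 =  - 21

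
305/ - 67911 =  - 1 + 67606/67911 = - 0.00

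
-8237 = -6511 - 1726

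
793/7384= 61/568 = 0.11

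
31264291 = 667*46873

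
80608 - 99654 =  - 19046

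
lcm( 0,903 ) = 0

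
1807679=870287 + 937392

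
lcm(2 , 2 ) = 2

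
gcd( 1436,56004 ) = 1436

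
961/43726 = 961/43726 = 0.02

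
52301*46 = 2405846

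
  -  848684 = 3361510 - 4210194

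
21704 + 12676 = 34380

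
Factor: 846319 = 911^1*929^1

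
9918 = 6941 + 2977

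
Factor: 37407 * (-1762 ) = - 65911134 = - 2^1*3^1*37^1*337^1*881^1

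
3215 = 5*643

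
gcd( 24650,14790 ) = 4930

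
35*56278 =1969730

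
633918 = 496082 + 137836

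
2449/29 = 2449/29 = 84.45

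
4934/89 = 55 + 39/89 = 55.44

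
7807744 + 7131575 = 14939319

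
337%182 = 155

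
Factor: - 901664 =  - 2^5*19^1*1483^1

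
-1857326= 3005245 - 4862571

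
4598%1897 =804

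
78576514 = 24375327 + 54201187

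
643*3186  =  2048598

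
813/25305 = 271/8435 =0.03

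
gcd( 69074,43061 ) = 1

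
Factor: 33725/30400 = 71/64 =2^(- 6)*71^1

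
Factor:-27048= - 2^3 * 3^1*7^2 *23^1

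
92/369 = 92/369 = 0.25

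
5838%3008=2830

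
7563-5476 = 2087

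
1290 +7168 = 8458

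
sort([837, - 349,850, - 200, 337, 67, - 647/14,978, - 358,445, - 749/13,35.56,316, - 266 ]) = [  -  358, - 349, - 266 ,  -  200,- 749/13, - 647/14, 35.56,  67, 316 , 337,445,837,850, 978]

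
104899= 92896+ 12003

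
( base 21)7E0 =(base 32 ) 39l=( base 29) 40H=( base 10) 3381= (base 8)6465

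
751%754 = 751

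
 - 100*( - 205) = 20500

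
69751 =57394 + 12357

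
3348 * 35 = 117180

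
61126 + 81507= 142633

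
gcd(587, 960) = 1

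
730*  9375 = 6843750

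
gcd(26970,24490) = 310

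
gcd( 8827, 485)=97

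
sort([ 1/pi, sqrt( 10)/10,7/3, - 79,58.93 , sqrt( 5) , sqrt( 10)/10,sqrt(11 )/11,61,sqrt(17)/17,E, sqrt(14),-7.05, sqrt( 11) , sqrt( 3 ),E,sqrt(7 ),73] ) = [ - 79,-7.05,sqrt( 17)/17,  sqrt( 11)/11, sqrt(10 ) /10, sqrt( 10 )/10,1/pi,sqrt( 3 ),sqrt(5),7/3, sqrt( 7 ),E,E,sqrt( 11 ), sqrt( 14 ),58.93,61, 73 ]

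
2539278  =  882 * 2879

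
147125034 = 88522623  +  58602411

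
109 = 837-728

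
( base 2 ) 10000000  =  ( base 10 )128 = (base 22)5I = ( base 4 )2000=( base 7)242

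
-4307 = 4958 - 9265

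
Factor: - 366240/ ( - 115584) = 545/172= 2^( - 2) * 5^1 * 43^(-1)* 109^1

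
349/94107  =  349/94107 = 0.00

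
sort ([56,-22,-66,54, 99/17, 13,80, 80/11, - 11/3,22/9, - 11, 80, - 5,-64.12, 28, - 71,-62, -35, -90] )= [ - 90, - 71,-66,  -  64.12,-62, - 35,-22, - 11, - 5, - 11/3,22/9,99/17,80/11, 13, 28,54,56,80,80]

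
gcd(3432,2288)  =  1144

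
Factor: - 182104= - 2^3*13^1 * 17^1*103^1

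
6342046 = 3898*1627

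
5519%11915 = 5519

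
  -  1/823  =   - 1/823 = - 0.00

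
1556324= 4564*341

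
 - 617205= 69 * ( - 8945)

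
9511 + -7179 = 2332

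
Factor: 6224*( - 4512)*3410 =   -  2^10*3^1*5^1*11^1*31^1*47^1*389^1  =  -95761966080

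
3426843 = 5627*609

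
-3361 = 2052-5413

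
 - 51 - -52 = 1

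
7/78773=7/78773=0.00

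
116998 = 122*959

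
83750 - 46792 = 36958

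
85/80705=17/16141= 0.00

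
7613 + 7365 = 14978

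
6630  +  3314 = 9944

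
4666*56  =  261296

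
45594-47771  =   - 2177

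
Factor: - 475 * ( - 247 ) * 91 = 5^2 * 7^1* 13^2* 19^2 = 10676575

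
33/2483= 33/2483=0.01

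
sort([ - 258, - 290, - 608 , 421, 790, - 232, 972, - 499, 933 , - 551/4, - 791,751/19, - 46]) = [ - 791,-608, - 499,-290,-258,  -  232, - 551/4, - 46, 751/19,421, 790,933,972 ] 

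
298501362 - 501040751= - 202539389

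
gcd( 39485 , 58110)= 745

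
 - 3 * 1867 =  - 5601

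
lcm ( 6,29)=174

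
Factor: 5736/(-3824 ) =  - 2^( - 1) * 3^1 = -3/2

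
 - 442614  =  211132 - 653746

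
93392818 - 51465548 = 41927270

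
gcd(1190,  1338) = 2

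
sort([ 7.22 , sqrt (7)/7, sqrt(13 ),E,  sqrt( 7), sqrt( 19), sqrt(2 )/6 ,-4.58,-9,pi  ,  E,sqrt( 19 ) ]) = [ - 9, -4.58, sqrt( 2)/6,sqrt( 7)/7,  sqrt( 7 ), E,E, pi,  sqrt (13),sqrt( 19),sqrt( 19 ),7.22] 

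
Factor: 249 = 3^1*83^1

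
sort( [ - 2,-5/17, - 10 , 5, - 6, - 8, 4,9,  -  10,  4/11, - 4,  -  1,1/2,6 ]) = [- 10,-10, - 8,-6, - 4,-2, - 1, - 5/17 , 4/11,1/2,4, 5 , 6 , 9] 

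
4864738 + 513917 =5378655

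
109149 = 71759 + 37390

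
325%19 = 2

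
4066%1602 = 862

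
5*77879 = 389395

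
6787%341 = 308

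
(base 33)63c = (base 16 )19f5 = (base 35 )5eu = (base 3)100010010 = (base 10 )6645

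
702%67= 32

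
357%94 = 75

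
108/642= 18/107 = 0.17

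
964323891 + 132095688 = 1096419579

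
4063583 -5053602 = -990019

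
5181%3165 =2016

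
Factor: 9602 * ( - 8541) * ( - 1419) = 116373157758 = 2^1*3^3* 11^1*13^1*43^1*73^1*4801^1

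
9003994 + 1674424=10678418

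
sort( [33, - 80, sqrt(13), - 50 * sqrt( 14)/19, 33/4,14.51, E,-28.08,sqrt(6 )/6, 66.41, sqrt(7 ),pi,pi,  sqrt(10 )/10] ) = [ - 80  ,-28.08, - 50*sqrt ( 14 )/19, sqrt( 10 )/10,sqrt( 6 )/6, sqrt( 7),  E, pi, pi,sqrt( 13), 33/4, 14.51, 33 , 66.41]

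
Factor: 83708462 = 2^1 * 307^1*136333^1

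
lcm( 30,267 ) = 2670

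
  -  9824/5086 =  -4912/2543= -  1.93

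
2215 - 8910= - 6695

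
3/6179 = 3/6179 = 0.00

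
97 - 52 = 45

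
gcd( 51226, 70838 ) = 2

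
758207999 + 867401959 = 1625609958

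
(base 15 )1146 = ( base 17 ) CBB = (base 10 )3666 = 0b111001010010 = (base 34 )35s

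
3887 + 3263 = 7150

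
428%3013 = 428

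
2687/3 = 895 + 2/3 = 895.67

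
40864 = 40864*1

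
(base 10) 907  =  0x38b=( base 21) 214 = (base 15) 407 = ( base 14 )48B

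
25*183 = 4575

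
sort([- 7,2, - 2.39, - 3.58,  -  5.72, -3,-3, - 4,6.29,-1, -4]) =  [- 7, - 5.72, - 4,-4,-3.58, - 3, - 3, - 2.39, - 1,2, 6.29] 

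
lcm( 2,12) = 12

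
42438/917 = 42438/917 = 46.28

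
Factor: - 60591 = - 3^1*19^1*1063^1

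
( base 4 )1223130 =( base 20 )H3G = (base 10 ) 6876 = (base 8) 15334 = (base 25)B01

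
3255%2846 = 409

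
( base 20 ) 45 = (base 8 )125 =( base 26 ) 37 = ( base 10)85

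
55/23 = 2 + 9/23 = 2.39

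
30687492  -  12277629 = 18409863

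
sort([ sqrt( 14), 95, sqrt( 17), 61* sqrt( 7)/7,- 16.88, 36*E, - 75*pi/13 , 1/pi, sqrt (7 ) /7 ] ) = [ - 75 *pi/13, - 16.88,1/pi, sqrt( 7)/7, sqrt( 14 ),sqrt (17), 61*sqrt( 7 ) /7,95,36*E]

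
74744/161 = 464 + 40/161=   464.25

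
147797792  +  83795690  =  231593482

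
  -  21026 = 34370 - 55396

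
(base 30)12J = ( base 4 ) 33103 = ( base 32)uj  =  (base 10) 979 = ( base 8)1723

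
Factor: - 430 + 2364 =2^1*967^1 = 1934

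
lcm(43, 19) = 817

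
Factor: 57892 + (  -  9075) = 48817^1=48817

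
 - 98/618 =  - 49/309 = - 0.16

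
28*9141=255948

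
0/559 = 0  =  0.00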